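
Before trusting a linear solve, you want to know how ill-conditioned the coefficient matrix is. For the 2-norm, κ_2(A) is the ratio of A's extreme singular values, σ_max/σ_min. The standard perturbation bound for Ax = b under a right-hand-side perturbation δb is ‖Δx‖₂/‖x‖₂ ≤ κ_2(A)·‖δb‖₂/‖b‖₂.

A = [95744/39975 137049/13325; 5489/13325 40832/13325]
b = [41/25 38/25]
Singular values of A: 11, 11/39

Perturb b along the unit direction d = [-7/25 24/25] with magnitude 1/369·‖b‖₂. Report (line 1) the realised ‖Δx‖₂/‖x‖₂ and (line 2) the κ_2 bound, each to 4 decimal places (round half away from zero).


0.0061
0.1057

from the listed singular values, σ₁ = 11, σ_n = 11/39
condition number: 11 ÷ (11/39) = 39.0000
perturbation bound = 39.0000·1/369 = 0.1057
solve Ax = b  →  x = [-3.4191 0.9557]
‖b‖₂ = 2.2361 and ‖x‖₂ = 3.5501
δb = ε·‖b‖·d = [-0.0017 0.0058]; solving A·Δx = δb gives ‖Δx‖ = 0.0215
realised ‖Δx‖/‖x‖ = 0.0061
tightness: 0.0061 against a bound of 0.1057 (unrounded ratio ≈ 0.0573)


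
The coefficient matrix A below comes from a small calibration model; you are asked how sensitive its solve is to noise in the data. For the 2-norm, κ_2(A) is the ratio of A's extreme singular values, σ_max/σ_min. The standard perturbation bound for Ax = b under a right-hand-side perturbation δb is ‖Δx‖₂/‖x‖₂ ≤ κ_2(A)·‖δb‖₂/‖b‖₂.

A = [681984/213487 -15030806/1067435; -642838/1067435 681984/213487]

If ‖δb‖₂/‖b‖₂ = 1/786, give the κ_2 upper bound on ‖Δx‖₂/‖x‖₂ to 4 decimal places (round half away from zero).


0.1616

M = AᵀA = [7162876324/677821225 -6358818816/135564245; -6358818816/135564245 141316289956/677821225]. tr(M)=17665576/80645, det(M)=29986576/10080625
λ_max, λ_min = (17665576/80645 ± √7799879771357184/162590400625)/2 = 5476/25, 5476/403225
σ_max=√(5476/25)=(74/5), σ_min=√(5476/403225)=(74/635) → κ = 127.0000
perturbation bound = 127.0000·1/786 = 0.1616


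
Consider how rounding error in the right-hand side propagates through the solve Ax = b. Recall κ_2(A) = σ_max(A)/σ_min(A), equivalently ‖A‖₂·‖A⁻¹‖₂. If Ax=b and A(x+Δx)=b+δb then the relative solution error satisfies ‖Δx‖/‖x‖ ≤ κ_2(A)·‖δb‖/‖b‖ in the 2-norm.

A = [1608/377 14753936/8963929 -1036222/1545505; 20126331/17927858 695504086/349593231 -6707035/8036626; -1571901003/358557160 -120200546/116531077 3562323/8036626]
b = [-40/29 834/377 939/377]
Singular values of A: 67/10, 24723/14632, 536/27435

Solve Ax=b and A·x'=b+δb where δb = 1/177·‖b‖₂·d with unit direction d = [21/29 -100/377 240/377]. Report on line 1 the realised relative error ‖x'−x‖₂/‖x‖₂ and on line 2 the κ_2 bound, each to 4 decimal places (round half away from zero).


0.5791
1.9375

σ_max = 67/10, σ_min = 536/27435
κ_2(A) = (67/10) / (536/27435) = 342.9375
bound on ‖Δx‖/‖x‖: κ·ε = 342.9375·1/177 = 1.9375
solve Ax = b  →  x = [-0.9584 1.4069 -0.5862]
‖b‖ = 3.6056, ‖x‖ = 1.8004
with δb = [0.0148 -0.0054 0.0130], A·Δx = δb → ‖Δx‖ = 1.0427
relative error = 0.5791
tightness: 0.5791 against a bound of 1.9375 (unrounded ratio ≈ 0.2989)


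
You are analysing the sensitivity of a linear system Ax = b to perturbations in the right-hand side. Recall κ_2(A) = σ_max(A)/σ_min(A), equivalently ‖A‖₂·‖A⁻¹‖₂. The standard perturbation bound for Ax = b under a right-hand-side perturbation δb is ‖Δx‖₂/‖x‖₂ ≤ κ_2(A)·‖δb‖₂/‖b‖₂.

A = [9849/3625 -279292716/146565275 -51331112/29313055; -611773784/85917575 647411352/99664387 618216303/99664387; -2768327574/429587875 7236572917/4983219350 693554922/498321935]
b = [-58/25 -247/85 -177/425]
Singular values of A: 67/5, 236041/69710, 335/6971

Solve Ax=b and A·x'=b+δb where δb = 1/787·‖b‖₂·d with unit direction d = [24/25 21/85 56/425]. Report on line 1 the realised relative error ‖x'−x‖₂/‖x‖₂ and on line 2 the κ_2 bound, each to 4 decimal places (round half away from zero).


0.0016
0.3543

σ_max = 67/5, σ_min = 335/6971
κ = σ_max/σ_min = (67/5)/(335/6971) = 278.8400
perturbation bound = 278.8400·1/787 = 0.3543
solve Ax = b  →  x = [-0.0956 42.8236 -45.4241]
‖b‖ = 3.7417, ‖x‖ = 62.4277
re-solving with b+δb shifts x by Δx of norm 0.0989
realised ‖Δx‖/‖x‖ = 0.0016
tightness: 0.0016 against a bound of 0.3543 (unrounded ratio ≈ 0.0045)


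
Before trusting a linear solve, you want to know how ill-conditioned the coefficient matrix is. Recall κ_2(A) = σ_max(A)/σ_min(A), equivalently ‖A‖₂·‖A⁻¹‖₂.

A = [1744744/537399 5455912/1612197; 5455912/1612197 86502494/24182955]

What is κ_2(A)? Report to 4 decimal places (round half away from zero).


287.5500

form AᵀA = [2343850112/106571781 36914700592/1598576715; 36914700592/1598576715 581419943924/23978650725] with trace 38234007556/826850025 and determinant 21381376/826850025
char-poly roots: 1156/25 and 18496/33074001
σ_max=√(1156/25)=(34/5), σ_min=√(18496/33074001)=(136/5751) → κ = 287.5500


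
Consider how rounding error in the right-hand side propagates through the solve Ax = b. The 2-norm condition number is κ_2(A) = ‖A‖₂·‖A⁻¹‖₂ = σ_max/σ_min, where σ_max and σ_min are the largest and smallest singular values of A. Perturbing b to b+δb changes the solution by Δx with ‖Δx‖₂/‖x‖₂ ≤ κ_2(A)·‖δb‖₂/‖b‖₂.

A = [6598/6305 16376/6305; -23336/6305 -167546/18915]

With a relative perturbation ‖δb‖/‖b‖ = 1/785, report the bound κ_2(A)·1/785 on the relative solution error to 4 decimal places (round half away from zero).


M = AᵀA = [23524100/1590121 169360000/4770363; 169360000/4770363 1219408900/14311089]. tr(M)=8468200/84681, det(M)=10000/84681
char-poly roots: 100 and 100/84681
κ_2(A) = √(λ_max/λ_min) = √(100 / (100/84681)) = 291.0000
bound on ‖Δx‖/‖x‖: κ·ε = 291.0000·1/785 = 0.3707

0.3707


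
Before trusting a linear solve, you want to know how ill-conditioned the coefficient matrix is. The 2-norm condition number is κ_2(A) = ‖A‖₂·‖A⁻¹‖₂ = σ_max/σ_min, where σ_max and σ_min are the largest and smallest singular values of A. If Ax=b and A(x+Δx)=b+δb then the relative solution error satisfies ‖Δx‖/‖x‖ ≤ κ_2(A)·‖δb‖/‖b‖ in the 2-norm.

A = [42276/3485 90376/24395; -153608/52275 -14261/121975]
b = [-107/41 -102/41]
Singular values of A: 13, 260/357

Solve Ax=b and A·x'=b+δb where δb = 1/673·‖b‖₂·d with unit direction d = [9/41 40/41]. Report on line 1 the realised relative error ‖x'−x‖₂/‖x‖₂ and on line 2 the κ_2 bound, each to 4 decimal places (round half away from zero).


largest singular value 13, smallest 260/357
κ_2(A) = 13 / (260/357) = 17.8500
worst-case relative error ≤ 17.8500 × 1/673 = 0.0265
solve Ax = b  →  x = [1.0057 -3.9975]
‖b‖₂ = 3.6056 and ‖x‖₂ = 4.1221
with δb = [0.0012 0.0052], A·Δx = δb → ‖Δx‖ = 0.0074
dividing the unrounded norms, ‖Δx‖/‖x‖ = 0.0018
realised/bound (from unrounded values) ≈ 0.0673

0.0018
0.0265


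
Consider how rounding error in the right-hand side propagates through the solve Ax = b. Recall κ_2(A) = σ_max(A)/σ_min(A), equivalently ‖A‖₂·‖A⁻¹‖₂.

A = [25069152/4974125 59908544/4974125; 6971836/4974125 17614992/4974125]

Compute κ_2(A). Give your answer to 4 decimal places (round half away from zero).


191.3125

AᵀA = [1083310206736/39587071225 103978574784/1583482849; 103978574784/1583482849 6238914539776/39587071225]; tr = 43326773648/234243025, det = 5473632256/5856075625
λ_max, λ_min = (43326773648/234243025 ± √75080166764665837824/2194791790446025)/2 = 4624/25, 1183744/234243025
κ_2(A) = √(λ_max/λ_min) = √((4624/25) / (1183744/234243025)) = 191.3125


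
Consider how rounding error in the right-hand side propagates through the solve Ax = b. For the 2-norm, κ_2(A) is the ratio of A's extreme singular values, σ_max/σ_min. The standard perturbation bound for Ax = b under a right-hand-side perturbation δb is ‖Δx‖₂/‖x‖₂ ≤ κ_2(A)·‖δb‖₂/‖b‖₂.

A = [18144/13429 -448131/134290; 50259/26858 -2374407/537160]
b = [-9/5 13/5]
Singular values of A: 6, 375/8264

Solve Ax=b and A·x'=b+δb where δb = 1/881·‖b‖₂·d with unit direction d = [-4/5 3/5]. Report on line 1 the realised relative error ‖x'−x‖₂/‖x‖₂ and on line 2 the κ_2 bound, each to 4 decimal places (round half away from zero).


σ_max = 6, σ_min = 375/8264
κ_2(A) = 6 / (375/8264) = 132.2240
bound on ‖Δx‖/‖x‖: κ·ε = 132.2240·1/881 = 0.1501
solve Ax = b  →  x = [61.0906 25.2738]
‖b‖ = 3.1623, ‖x‖ = 66.1122
re-solving with b+δb shifts x by Δx of norm 0.0791
relative error = 0.0012
realised/bound (from unrounded values) ≈ 0.0080

0.0012
0.1501


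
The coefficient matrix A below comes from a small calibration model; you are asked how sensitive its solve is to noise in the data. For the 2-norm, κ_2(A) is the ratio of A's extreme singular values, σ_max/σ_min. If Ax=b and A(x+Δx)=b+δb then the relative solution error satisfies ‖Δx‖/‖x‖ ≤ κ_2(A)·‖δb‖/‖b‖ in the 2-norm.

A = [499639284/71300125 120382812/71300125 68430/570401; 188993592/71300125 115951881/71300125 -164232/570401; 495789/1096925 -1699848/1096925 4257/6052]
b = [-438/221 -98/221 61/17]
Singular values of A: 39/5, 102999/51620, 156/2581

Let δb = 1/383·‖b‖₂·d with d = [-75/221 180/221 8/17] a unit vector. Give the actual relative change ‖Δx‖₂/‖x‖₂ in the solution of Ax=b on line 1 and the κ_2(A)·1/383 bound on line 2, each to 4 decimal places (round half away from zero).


σ_max = 39/5, σ_min = 156/2581
κ_2(A) = (39/5) / (156/2581) = 129.0500
κ_2(A)·‖δb‖/‖b‖ = 0.3369
solve Ax = b  →  x = [-3.4211 10.8136 31.1227]
‖b‖ = 4.1231, ‖x‖ = 33.1249
with δb = [-0.0037 0.0088 0.0051], A·Δx = δb → ‖Δx‖ = 0.1781
dividing the unrounded norms, ‖Δx‖/‖x‖ = 0.0054
realised/bound (from unrounded values) ≈ 0.0160

0.0054
0.3369


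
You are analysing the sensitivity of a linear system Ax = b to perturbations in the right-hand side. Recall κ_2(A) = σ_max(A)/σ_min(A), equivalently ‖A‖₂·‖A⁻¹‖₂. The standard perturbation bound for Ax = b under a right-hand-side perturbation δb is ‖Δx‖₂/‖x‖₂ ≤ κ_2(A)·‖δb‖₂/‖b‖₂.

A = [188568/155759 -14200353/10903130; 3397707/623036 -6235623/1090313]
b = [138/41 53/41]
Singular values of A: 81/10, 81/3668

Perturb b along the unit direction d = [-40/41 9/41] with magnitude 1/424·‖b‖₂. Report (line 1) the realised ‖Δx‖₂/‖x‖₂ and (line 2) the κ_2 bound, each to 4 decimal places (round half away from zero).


from the listed singular values, σ₁ = 81/10, σ_n = 81/3668
κ = σ_max/σ_min = (81/10)/(81/3668) = 366.8000
bound on ‖Δx‖/‖x‖: κ·ε = 366.8000·1/424 = 0.8651
solve Ax = b  →  x = [-98.2052 -93.8697]
2-norm of b is 3.6056; of x, 135.8521
re-solving with b+δb shifts x by Δx of norm 0.3851
dividing the unrounded norms, ‖Δx‖/‖x‖ = 0.0028
tightness: 0.0028 against a bound of 0.8651 (unrounded ratio ≈ 0.0033)

0.0028
0.8651


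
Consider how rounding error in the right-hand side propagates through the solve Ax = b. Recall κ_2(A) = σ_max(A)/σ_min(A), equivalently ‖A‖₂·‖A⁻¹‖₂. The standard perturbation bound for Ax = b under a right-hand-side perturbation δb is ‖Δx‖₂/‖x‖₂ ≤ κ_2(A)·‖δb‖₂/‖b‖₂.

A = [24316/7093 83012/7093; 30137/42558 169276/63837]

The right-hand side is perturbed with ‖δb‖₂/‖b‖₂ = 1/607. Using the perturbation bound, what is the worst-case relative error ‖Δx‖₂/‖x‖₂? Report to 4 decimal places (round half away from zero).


M = AᵀA = [13202785/1077444 33938590/808083; 33938590/808083 349092640/2424249]. tr(M)=1515195625/9696996, det(M)=1562500/2424249
solving λ² − 1515195625/9696996·λ + 1562500/2424249 = 0 gives λ = 625/4, 10000/2424249
so κ_2 = √((625/4) / (10000/2424249)) = 194.6250
bound on ‖Δx‖/‖x‖: κ·ε = 194.6250·1/607 = 0.3206

0.3206


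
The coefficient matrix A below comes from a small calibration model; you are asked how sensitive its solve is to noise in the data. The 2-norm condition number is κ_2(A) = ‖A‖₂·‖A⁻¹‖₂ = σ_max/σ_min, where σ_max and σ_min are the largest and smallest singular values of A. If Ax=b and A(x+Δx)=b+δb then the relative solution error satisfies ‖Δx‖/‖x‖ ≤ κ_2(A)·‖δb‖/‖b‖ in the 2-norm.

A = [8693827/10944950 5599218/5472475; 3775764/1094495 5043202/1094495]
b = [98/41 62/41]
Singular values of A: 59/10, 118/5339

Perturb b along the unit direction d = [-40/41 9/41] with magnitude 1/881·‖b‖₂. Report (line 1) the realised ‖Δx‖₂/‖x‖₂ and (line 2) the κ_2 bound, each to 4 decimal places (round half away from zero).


0.0016
0.3030

from the listed singular values, σ₁ = 59/10, σ_n = 118/5339
κ = σ_max/σ_min = (59/10)/(118/5339) = 266.9500
perturbation bound = 266.9500·1/881 = 0.3030
solve Ax = b  →  x = [72.5966 -54.0237]
‖b‖₂ = 2.8284 and ‖x‖₂ = 90.4922
Δx = A⁻¹·δb where δb = 1/881·2.8284·d; ‖Δx‖ = 0.1453
relative error = 0.0016
so the bound overstates the realised error by a factor of ≈ 188.7635 (computed from the unrounded values)


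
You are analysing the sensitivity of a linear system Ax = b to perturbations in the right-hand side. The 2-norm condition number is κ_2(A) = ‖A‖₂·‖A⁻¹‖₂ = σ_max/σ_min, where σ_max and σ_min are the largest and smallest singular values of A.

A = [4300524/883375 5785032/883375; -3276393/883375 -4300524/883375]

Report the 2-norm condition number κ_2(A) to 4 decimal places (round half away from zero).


176.6750

M = AᵀA = [1169170310601/31214055625 1558755027468/31214055625; 1558755027468/31214055625 2078444076624/31214055625]. tr(M)=129904575489/1248562225, det(M)=432972864/1248562225
λ_max, λ_min = (129904575489/1248562225 ± √16873036358727537739521/1558907629696950625)/2 = 2601/25, 166464/49942489
κ_2(A) = √(λ_max/λ_min) = √((2601/25) / (166464/49942489)) = 176.6750


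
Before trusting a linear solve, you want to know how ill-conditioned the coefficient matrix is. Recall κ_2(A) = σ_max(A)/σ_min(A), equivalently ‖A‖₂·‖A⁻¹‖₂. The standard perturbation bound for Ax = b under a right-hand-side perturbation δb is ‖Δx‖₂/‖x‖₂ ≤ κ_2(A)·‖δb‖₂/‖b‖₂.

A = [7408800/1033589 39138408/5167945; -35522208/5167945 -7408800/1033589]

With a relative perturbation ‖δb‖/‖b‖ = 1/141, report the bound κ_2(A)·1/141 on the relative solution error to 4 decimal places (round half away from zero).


2.1791

form AᵀA = [3132087035904/31757022025 131544725760/1270280881; 131544725760/1270280881 3453118807104/31757022025] with trace 7830209088/37761025 and determinant 429981696/944025625
eigenvalues of AᵀA: λ = (tr ± √(tr²−4·det))/2 = 5184/25, 82944/37761025
κ = σ_max/σ_min = (72/5)/(288/6145) = 307.2500
κ_2(A)·‖δb‖/‖b‖ = 2.1791


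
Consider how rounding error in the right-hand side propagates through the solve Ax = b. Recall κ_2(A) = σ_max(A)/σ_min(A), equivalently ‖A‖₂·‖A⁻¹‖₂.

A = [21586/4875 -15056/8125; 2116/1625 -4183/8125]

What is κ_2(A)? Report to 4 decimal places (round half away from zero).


form AᵀA = [62308/2925 -43268/4875; -43268/4875 30053/8125] with trace 140629/5625 and determinant 4/225
eigenvalues of AᵀA: λ = (tr ± √(tr²−4·det))/2 = 25, 4/5625
so κ_2 = √(25 / (4/5625)) = 187.5000

187.5000


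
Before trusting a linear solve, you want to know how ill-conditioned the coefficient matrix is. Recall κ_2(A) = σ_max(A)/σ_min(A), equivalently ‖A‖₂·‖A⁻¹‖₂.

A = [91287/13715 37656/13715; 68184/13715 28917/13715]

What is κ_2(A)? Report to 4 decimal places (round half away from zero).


211.0000

AᵀA = [519294969/7524049 216367200/7524049; 216367200/7524049 90166689/7524049]; tr = 3606282/44521, det = 6561/44521
eigenvalues of AᵀA: λ = (tr ± √(tr²−4·det))/2 = 81, 81/44521
σ_max=√81=9, σ_min=√(81/44521)=(9/211) → κ = 211.0000


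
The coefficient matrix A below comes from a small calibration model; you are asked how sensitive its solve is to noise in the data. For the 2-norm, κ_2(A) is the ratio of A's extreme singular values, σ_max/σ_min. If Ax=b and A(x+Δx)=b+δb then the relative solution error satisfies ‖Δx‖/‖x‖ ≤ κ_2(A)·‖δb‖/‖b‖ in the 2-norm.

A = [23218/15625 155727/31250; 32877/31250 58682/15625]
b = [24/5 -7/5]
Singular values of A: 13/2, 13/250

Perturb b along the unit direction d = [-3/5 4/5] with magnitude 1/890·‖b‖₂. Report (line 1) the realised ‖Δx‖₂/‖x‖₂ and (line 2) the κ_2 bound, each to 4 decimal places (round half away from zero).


largest singular value 13/2, smallest 13/250
κ_2(A) = (13/2) / (13/250) = 125.0000
bound on ‖Δx‖/‖x‖: κ·ε = 125.0000·1/890 = 0.1404
solve Ax = b  →  x = [73.9754 -21.0954]
‖b‖₂ = 5.0000 and ‖x‖₂ = 76.9245
δb = ε·‖b‖·d = [-0.0034 0.0045]; solving A·Δx = δb gives ‖Δx‖ = 0.1080
realised ‖Δx‖/‖x‖ = 0.0014
tightness: 0.0014 against a bound of 0.1404 (unrounded ratio ≈ 0.0100)

0.0014
0.1404


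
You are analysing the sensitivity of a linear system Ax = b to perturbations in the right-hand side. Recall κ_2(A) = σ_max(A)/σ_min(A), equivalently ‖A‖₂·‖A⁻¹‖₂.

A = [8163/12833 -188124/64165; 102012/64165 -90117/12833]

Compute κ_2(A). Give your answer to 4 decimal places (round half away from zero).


313.0000

AᵀA = [12072312369/4117147225 -10728671616/823429445; -10728671616/823429445 238417481601/4117147225]; tr = 29802474/489845, det = 2313441/61230625
char-poly roots: 1521/25 and 1521/2449225
σ_max=√(1521/25)=(39/5), σ_min=√(1521/2449225)=(39/1565) → κ = 313.0000


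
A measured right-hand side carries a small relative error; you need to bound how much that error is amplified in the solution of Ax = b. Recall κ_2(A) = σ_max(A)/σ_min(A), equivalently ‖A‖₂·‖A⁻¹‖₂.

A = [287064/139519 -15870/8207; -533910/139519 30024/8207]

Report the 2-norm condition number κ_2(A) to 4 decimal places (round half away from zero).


M = AᵀA = [1271507364/67354849 -1210930560/67354849; -1210930560/67354849 1153297476/67354849]. tr(M)=2883240/80089, det(M)=1296/80089
solving λ² − 2883240/80089·λ + 1296/80089 = 0 gives λ = 36, 36/80089
so κ_2 = √(36 / (36/80089)) = 283.0000

283.0000


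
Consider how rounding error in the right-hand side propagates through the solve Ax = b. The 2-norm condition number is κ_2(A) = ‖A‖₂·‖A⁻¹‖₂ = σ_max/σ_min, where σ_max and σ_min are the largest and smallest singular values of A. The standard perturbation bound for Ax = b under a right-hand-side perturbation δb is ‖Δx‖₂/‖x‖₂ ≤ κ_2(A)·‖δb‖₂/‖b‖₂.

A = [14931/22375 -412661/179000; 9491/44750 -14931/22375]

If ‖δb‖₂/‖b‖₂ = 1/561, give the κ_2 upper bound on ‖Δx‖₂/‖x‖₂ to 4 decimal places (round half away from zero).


form AᵀA = [1570909/3204100 -10765251/6408200; -10765251/6408200 295291081/51265600] with trace 12817025/2050624 and determinant 15625/8202496
λ_max, λ_min = (12817025/2050624 ± √164244088850625/4205058789376)/2 = 25/4, 625/2050624
so κ_2 = √((25/4) / (625/2050624)) = 143.2000
κ_2(A)·‖δb‖/‖b‖ = 0.2553

0.2553


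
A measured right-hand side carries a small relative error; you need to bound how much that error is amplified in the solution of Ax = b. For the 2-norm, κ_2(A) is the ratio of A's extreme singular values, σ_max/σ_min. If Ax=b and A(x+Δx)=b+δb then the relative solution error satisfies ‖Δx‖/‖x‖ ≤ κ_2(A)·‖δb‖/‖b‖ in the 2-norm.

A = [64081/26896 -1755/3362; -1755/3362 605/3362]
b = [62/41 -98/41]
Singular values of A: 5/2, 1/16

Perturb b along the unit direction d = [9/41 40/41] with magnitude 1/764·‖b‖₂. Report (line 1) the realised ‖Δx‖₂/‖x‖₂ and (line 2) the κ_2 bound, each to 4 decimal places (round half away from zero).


from the listed singular values, σ₁ = 5/2, σ_n = 1/16
condition number: (5/2) ÷ (1/16) = 40.0000
κ_2(A)·‖δb‖/‖b‖ = 0.0524
solve Ax = b  →  x = [-6.2439 -31.3951]
‖b‖ = 2.8284, ‖x‖ = 32.0100
Δx = A⁻¹·δb where δb = 1/764·2.8284·d; ‖Δx‖ = 0.0592
realised ‖Δx‖/‖x‖ = 0.0019
tightness: 0.0019 against a bound of 0.0524 (unrounded ratio ≈ 0.0353)

0.0019
0.0524


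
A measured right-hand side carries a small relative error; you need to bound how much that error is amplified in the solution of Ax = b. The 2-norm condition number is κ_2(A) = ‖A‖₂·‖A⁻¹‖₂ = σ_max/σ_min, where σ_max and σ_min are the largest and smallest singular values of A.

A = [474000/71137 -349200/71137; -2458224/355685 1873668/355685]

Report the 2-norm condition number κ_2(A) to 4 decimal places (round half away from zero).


122.6500

form AᵀA = [13864167936/150430225 -10397045952/150430225; -10397045952/150430225 7799224464/150430225] with trace 866535696/6017209 and determinant 8294400/6017209
solving λ² − 866535696/6017209·λ + 8294400/6017209 = 0 gives λ = 144, 57600/6017209
σ_max=√144=12, σ_min=√(57600/6017209)=(240/2453) → κ = 122.6500


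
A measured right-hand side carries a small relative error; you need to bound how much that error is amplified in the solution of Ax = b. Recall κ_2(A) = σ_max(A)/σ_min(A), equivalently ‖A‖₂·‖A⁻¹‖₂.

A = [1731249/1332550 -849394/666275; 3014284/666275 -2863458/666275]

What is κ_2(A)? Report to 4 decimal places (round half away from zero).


229.7500

AᵀA = [62945368369/2841103204 -14986451025/710275801; -14986451025/710275801 14273379016/710275801]; tr = 142733513/3378244, det = 28561/844561
char-poly roots: 169/4 and 676/844561
σ_max=√(169/4)=(13/2), σ_min=√(676/844561)=(26/919) → κ = 229.7500


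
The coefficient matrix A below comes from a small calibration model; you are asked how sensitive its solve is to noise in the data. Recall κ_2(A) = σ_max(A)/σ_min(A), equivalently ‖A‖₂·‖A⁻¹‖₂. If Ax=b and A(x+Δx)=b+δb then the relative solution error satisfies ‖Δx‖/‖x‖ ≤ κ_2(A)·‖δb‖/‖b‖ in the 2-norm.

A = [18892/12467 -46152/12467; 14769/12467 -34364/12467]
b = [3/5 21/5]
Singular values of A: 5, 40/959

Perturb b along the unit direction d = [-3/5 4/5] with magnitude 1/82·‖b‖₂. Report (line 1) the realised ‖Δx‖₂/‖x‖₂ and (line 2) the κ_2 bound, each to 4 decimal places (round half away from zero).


0.0172
1.4619

largest singular value 5, smallest 40/959
κ_2(A) = 5 / (40/959) = 119.8750
worst-case relative error ≤ 119.8750 × 1/82 = 1.4619
solve Ax = b  →  x = [66.6231 27.1096]
2-norm of b is 4.2426; of x, 71.9275
with δb = [-0.0310 0.0414], A·Δx = δb → ‖Δx‖ = 1.2405
dividing the unrounded norms, ‖Δx‖/‖x‖ = 0.0172
realised/bound (from unrounded values) ≈ 0.0118


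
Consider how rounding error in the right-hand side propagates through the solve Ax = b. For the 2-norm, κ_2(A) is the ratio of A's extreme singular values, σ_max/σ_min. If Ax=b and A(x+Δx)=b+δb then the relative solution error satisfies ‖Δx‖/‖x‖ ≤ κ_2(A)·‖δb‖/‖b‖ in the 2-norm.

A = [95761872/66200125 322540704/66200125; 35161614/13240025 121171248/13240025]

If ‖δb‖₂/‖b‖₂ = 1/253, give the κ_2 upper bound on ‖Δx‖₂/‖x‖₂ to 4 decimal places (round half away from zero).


M = AᵀA = [138681015937956/15164209515625 475437778072992/15164209515625; 475437778072992/15164209515625 1630084045964544/15164209515625]. tr(M)=2830024099044/24262735225, det(M)=2176782336/24262735225
λ_max, λ_min = (2830024099044/24262735225 ± √8008825142395960621771536/588680320598455800625)/2 = 2916/25, 746496/970509409
κ_2(A) = √(λ_max/λ_min) = √((2916/25) / (746496/970509409)) = 389.4125
κ_2(A)·‖δb‖/‖b‖ = 1.5392

1.5392


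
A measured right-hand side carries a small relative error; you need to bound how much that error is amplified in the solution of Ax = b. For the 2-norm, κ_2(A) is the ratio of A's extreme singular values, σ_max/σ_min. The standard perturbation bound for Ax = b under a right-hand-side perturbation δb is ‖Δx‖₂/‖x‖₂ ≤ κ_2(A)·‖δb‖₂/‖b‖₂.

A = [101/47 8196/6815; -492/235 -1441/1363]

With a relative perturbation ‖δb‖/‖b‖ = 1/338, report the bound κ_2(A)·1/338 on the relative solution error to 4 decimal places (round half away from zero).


M = AᵀA = [497089/55225 52992/11045; 52992/11045 141601/55225]. tr(M)=127738/11045, det(M)=83521/1380625
char-poly roots: 289/25 and 289/55225
κ_2(A) = √(λ_max/λ_min) = √((289/25) / (289/55225)) = 47.0000
perturbation bound = 47.0000·1/338 = 0.1391

0.1391


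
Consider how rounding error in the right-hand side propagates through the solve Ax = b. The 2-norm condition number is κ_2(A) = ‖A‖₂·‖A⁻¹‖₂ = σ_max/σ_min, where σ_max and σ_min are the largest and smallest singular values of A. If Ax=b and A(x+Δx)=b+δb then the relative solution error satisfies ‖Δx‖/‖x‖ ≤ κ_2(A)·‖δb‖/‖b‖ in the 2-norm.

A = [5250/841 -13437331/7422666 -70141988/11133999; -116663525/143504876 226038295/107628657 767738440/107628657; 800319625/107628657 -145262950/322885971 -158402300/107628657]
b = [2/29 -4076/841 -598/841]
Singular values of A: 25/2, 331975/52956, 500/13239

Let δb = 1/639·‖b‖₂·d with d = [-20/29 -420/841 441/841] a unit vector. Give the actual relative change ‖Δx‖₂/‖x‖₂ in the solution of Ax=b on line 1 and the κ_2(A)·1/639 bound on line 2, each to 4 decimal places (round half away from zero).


σ_max = 25/2, σ_min = 500/13239
κ_2(A) = (25/2) / (500/13239) = 330.9750
worst-case relative error ≤ 330.9750 × 1/639 = 0.5180
solve Ax = b  →  x = [-0.3517 -50.9934 14.2940]
‖b‖ = 4.8990, ‖x‖ = 52.9601
re-solving with b+δb shifts x by Δx of norm 0.2030
dividing the unrounded norms, ‖Δx‖/‖x‖ = 0.0038
so the bound overstates the realised error by a factor of ≈ 135.1304 (computed from the unrounded values)

0.0038
0.5180


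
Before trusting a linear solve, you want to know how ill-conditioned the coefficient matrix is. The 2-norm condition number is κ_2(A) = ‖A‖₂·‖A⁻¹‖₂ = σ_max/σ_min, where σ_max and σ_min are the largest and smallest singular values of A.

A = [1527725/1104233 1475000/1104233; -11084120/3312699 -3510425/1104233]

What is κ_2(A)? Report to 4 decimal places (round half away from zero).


M = AᵀA = [851261593225/64934761329 270237604000/21644920443; 270237604000/21644920443 85791175625/7214973481]. tr(M)=1930299850/77211369, det(M)=390625/77211369
λ_max, λ_min = (1930299850/77211369 ± √3725936868145960000/5961595502854161)/2 = 25, 15625/77211369
σ_max=√25=5, σ_min=√(15625/77211369)=(125/8787) → κ = 351.4800

351.4800


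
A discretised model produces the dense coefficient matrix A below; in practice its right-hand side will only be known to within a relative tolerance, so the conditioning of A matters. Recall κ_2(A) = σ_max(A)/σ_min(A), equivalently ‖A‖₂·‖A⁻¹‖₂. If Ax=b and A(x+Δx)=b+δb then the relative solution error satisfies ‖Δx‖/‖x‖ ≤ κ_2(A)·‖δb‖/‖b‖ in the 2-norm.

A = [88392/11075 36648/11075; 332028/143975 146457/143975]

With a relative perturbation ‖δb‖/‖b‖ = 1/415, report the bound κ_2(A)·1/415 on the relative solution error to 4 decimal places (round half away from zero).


0.4003

AᵀA = [2289062736/33166081 953735580/33166081; 953735580/33166081 397487169/33166081]; tr = 15896745/196249, det = 46656/196249
solving λ² − 15896745/196249·λ + 46656/196249 = 0 gives λ = 81, 576/196249
κ_2(A) = √(λ_max/λ_min) = √(81 / (576/196249)) = 166.1250
κ_2(A)·‖δb‖/‖b‖ = 0.4003


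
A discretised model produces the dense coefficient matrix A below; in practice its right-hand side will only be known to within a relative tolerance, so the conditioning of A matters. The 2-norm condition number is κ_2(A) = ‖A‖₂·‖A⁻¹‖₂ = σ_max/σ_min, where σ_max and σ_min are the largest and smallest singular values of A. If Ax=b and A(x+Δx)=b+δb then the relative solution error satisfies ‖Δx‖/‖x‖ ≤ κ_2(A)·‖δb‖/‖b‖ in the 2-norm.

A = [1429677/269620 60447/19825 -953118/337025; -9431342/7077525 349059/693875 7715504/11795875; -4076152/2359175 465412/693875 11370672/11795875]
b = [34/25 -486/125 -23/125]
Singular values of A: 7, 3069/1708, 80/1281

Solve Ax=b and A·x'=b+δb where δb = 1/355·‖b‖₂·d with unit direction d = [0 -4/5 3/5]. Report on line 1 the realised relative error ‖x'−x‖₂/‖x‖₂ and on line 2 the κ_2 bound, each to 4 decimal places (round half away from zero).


from the listed singular values, σ₁ = 7, σ_n = 80/1281
κ_2(A) = 7 / (80/1281) = 112.0875
bound on ‖Δx‖/‖x‖: κ·ε = 112.0875·1/355 = 0.3157
solve Ax = b  →  x = [23.2163 -0.9176 42.0605]
‖b‖₂ = 4.1231 and ‖x‖₂ = 48.0512
δb = ε·‖b‖·d = [0.0000 -0.0093 0.0070]; solving A·Δx = δb gives ‖Δx‖ = 0.1860
realised ‖Δx‖/‖x‖ = 0.0039
so the bound overstates the realised error by a factor of ≈ 81.5790 (computed from the unrounded values)

0.0039
0.3157


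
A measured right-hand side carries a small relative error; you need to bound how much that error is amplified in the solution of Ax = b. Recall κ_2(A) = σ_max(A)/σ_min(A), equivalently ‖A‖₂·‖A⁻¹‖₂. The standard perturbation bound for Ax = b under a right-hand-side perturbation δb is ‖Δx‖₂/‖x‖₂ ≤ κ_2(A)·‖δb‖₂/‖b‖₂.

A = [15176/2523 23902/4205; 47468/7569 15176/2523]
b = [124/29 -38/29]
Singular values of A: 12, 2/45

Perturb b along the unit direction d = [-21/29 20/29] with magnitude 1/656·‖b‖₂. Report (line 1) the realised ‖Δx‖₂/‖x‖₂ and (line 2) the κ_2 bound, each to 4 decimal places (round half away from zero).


0.0017
0.4116

from the listed singular values, σ₁ = 12, σ_n = 2/45
κ = σ_max/σ_min = 12/(2/45) = 270.0000
worst-case relative error ≤ 270.0000 × 1/656 = 0.4116
solve Ax = b  →  x = [62.1897 -65.0575]
‖b‖ = 4.4721, ‖x‖ = 90.0002
re-solving with b+δb shifts x by Δx of norm 0.1534
realised ‖Δx‖/‖x‖ = 0.0017
tightness: 0.0017 against a bound of 0.4116 (unrounded ratio ≈ 0.0041)


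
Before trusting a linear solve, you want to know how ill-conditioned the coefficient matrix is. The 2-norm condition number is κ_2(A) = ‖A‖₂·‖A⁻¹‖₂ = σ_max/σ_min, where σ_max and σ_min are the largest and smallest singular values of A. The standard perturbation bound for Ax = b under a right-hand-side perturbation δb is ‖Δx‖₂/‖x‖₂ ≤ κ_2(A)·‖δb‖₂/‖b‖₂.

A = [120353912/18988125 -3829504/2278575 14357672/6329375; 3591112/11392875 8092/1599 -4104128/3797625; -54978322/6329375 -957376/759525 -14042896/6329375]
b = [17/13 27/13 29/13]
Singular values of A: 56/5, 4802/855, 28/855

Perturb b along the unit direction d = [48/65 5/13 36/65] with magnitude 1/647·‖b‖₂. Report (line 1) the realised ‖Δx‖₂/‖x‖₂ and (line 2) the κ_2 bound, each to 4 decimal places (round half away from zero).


0.0017
0.5286

largest singular value 56/5, smallest 28/855
κ = σ_max/σ_min = (56/5)/(28/855) = 342.0000
worst-case relative error ≤ 342.0000 × 1/647 = 0.5286
solve Ax = b  →  x = [-25.0992 20.2826 85.7354]
2-norm of b is 3.3166; of x, 91.6074
with δb = [0.0038 0.0020 0.0028], A·Δx = δb → ‖Δx‖ = 0.1565
relative error = 0.0017
realised/bound (from unrounded values) ≈ 0.0032


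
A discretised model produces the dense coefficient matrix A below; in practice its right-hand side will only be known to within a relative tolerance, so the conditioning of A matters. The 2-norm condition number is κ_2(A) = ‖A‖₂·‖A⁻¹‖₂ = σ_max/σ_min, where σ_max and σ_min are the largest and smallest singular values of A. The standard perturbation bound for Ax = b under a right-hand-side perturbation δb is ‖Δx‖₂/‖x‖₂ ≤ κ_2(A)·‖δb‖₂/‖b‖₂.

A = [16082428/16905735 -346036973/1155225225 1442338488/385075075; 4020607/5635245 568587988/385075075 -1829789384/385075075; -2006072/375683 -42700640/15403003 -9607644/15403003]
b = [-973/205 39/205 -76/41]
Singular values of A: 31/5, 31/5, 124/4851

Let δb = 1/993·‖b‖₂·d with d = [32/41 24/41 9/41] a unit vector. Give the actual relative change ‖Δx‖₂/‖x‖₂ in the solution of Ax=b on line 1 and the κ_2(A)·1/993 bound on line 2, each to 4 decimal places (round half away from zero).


from the listed singular values, σ₁ = 31/5, σ_n = 124/4851
condition number: (31/5) ÷ (124/4851) = 242.5500
worst-case relative error ≤ 242.5500 × 1/993 = 0.2443
solve Ax = b  →  x = [73.7818 -134.5261 -30.7643]
‖b‖₂ = 5.0990 and ‖x‖₂ = 156.4847
with δb = [0.0040 0.0030 0.0011], A·Δx = δb → ‖Δx‖ = 0.2009
dividing the unrounded norms, ‖Δx‖/‖x‖ = 0.0013
tightness: 0.0013 against a bound of 0.2443 (unrounded ratio ≈ 0.0053)

0.0013
0.2443


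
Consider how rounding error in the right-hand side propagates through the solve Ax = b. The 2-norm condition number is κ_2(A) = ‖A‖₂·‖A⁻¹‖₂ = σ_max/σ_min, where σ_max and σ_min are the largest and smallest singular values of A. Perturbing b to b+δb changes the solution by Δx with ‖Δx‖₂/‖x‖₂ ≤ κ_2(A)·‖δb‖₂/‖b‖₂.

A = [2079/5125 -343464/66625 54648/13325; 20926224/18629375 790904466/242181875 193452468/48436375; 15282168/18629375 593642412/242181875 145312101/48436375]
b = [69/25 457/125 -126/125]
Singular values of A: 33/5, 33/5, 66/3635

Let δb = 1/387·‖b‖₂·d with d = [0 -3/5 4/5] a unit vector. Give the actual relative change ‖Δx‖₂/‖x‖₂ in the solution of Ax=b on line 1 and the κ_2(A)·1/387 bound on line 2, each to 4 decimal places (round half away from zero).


largest singular value 33/5, smallest 66/3635
κ_2(A) = (33/5) / (66/3635) = 363.5000
perturbation bound = 363.5000·1/387 = 0.9393
solve Ax = b  →  x = [161.2971 -14.0589 -32.9536]
2-norm of b is 4.6904; of x, 165.2282
with δb = [0.0000 -0.0073 0.0097], A·Δx = δb → ‖Δx‖ = 0.6675
relative error = 0.0040
realised/bound (from unrounded values) ≈ 0.0043

0.0040
0.9393


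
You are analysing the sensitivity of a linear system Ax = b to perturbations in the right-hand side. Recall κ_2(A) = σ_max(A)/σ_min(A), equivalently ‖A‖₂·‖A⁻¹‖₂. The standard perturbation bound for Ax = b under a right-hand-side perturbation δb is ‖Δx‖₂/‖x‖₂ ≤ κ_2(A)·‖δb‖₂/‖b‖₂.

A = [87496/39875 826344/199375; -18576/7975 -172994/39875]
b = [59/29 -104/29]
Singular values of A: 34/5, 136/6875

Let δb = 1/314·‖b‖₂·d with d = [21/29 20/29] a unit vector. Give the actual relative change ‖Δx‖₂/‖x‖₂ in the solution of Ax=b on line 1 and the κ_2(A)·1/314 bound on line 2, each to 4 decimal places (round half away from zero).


largest singular value 34/5, smallest 136/6875
condition number: (34/5) ÷ (136/6875) = 343.7500
perturbation bound = 343.7500·1/314 = 1.0947
solve Ax = b  →  x = [44.8811 -23.2699]
‖b‖ = 4.1231, ‖x‖ = 50.5549
Δx = A⁻¹·δb where δb = 1/314·4.1231·d; ‖Δx‖ = 0.6638
realised ‖Δx‖/‖x‖ = 0.0131
so the bound overstates the realised error by a factor of ≈ 83.3773 (computed from the unrounded values)

0.0131
1.0947


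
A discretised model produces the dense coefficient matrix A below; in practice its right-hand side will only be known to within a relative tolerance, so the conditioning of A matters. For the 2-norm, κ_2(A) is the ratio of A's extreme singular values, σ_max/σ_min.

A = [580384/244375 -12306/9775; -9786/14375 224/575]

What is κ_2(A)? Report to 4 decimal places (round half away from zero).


M = AᵀA = [583235044/95550625 -62205696/19110125; -62205696/19110125 1327508/764405]. tr(M)=2592296/330625, det(M)=38416/8265625
solving λ² − 2592296/330625·λ + 38416/8265625 = 0 gives λ = 196/25, 196/330625
so κ_2 = √((196/25) / (196/330625)) = 115.0000

115.0000


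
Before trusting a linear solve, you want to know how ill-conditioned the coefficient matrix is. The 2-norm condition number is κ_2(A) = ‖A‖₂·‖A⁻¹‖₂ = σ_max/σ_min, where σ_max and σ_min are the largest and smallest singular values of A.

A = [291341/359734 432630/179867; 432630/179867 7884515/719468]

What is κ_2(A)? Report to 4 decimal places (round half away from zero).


AᵀA = [495868201/76983076 1089578655/38491538; 1089578655/38491538 38762805625/307932304]; tr = 24239309/183184, det = 6996025/732736
solving λ² − 24239309/183184·λ + 6996025/732736 = 0 gives λ = 529/4, 13225/183184
σ_max=√(529/4)=(23/2), σ_min=√(13225/183184)=(115/428) → κ = 42.8000

42.8000


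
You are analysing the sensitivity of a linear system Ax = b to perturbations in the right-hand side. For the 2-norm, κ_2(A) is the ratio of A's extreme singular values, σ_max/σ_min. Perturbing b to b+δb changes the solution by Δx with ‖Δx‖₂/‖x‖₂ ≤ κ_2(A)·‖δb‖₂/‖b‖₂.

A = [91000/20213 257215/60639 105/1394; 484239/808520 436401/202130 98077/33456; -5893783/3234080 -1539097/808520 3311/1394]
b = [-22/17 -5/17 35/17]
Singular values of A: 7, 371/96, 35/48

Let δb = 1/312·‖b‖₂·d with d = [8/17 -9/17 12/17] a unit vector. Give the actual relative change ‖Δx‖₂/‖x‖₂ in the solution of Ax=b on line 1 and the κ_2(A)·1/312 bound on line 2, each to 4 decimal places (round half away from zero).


0.0076
0.0308

largest singular value 7, smallest 35/48
condition number: 7 ÷ (35/48) = 9.6000
bound on ‖Δx‖/‖x‖: κ·ε = 9.6000·1/312 = 0.0308
solve Ax = b  →  x = [0.7307 -1.0905 0.5535]
2-norm of b is 2.4495; of x, 1.4246
with δb = [0.0037 -0.0042 0.0055], A·Δx = δb → ‖Δx‖ = 0.0108
realised ‖Δx‖/‖x‖ = 0.0076
so the bound overstates the realised error by a factor of ≈ 4.0711 (computed from the unrounded values)


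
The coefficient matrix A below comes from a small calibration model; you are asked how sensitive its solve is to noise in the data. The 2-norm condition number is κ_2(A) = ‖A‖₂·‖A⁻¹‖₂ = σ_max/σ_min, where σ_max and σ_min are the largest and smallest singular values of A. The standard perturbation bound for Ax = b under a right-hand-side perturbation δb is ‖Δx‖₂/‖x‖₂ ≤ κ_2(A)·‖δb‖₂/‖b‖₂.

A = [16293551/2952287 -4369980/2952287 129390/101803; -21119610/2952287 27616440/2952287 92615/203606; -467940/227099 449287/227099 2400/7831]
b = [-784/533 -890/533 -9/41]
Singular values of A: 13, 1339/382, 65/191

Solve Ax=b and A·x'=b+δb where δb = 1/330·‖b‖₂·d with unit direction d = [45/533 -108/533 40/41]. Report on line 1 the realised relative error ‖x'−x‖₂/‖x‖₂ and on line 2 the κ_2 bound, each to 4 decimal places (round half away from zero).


0.0346
0.1158

largest singular value 13, smallest 65/191
κ_2(A) = 13 / (65/191) = 38.2000
κ_2(A)·‖δb‖/‖b‖ = 0.1158
solve Ax = b  →  x = [-0.3283 -0.4189 -0.2195]
‖b‖₂ = 2.2361 and ‖x‖₂ = 0.5757
Δx = A⁻¹·δb where δb = 1/330·2.2361·d; ‖Δx‖ = 0.0199
realised ‖Δx‖/‖x‖ = 0.0346
so the bound overstates the realised error by a factor of ≈ 3.3472 (computed from the unrounded values)


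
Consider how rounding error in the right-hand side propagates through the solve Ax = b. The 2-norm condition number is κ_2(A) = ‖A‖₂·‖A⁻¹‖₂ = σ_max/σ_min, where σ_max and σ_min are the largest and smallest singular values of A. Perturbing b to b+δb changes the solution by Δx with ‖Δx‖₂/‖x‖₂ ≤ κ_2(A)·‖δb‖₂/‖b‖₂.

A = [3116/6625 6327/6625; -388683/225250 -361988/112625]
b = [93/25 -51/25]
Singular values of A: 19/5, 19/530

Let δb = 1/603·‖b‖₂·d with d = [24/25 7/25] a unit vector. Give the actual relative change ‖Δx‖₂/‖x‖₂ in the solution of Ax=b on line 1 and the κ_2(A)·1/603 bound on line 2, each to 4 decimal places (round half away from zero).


σ_max = 19/5, σ_min = 19/530
κ_2(A) = (19/5) / (19/530) = 106.0000
worst-case relative error ≤ 106.0000 × 1/603 = 0.1758
solve Ax = b  →  x = [-73.4675 40.0774]
‖b‖₂ = 4.2426 and ‖x‖₂ = 83.6879
Δx = A⁻¹·δb where δb = 1/603·4.2426·d; ‖Δx‖ = 0.1963
dividing the unrounded norms, ‖Δx‖/‖x‖ = 0.0023
so the bound overstates the realised error by a factor of ≈ 74.9567 (computed from the unrounded values)

0.0023
0.1758
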